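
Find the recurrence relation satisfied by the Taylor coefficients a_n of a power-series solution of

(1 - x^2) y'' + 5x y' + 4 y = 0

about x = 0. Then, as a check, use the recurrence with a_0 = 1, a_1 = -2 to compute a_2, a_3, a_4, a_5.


Substitute y = sum_n a_n x^n.
(1 - 1 x^2) y'' contributes (n+2)(n+1) a_{n+2} - n(n-1) a_n at x^n.
5 x y'(x) contributes 5 n a_n at x^n.
4 y(x) contributes 4 a_n at x^n.
Matching x^n: (n+2)(n+1) a_{n+2} + (-n(n-1) + 5 n + 4) a_n = 0.
Thus a_{n+2} = (n(n-1) - 5 n - 4) / ((n+1)(n+2)) * a_n.

Check with a_0 = 1, a_1 = -2 (apply the recurrence for n = 0, 1, 2, 3): a_0 = 1, a_1 = -2, a_2 = -2, a_3 = 3, a_4 = 2, a_5 = -39/20.

a_(n+2) = (n(n-1) - 5 n - 4) / ((n+1)(n+2)) * a_n; check: a_0 = 1, a_1 = -2, a_2 = -2, a_3 = 3, a_4 = 2, a_5 = -39/20


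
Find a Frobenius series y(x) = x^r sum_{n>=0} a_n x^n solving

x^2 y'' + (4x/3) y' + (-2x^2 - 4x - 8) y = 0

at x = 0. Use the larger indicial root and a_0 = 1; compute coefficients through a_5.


Write in Frobenius form y'' + (p(x)/x) y' + (q(x)/x^2) y = 0:
  p(x) = 4/3,  q(x) = -2x^2 - 4x - 8.
Indicial equation: r(r-1) + (4/3) r + (-8) = 0 -> roots r_1 = 8/3, r_2 = -3.
Take r = r_1 = 8/3. Let y(x) = x^r sum_{n>=0} a_n x^n with a_0 = 1.
Substitute y = x^r sum a_n x^n and match x^{r+n}. The recurrence is
  D(n) a_n - 4 a_{n-1} - 2 a_{n-2} = 0,  where D(n) = (r+n)(r+n-1) + (4/3)(r+n) + (-8).
  a_n = [4 a_{n-1} + 2 a_{n-2}] / D(n).
Since the indicial polynomial factors as (r - r_1)(r - r_2), D(n) = (r_1 + n - r_1)(r_1 + n - r_2) = n(n + 17/3).
Evaluating step by step (a_0 = 1):
  n = 1: D(1) = 1(1 + 17/3) = 20/3; numerator = 4(1) = 4; a_1 = (4)/(20/3) = 3/5
  n = 2: D(2) = 2(2 + 17/3) = 46/3; numerator = 4(3/5) + 2(1) = 22/5; a_2 = (22/5)/(46/3) = 33/115
  n = 3: D(3) = 3(3 + 17/3) = 26; numerator = 4(33/115) + 2(3/5) = 54/23; a_3 = (54/23)/(26) = 27/299
  n = 4: D(4) = 4(4 + 17/3) = 116/3; numerator = 4(27/299) + 2(33/115) = 1398/1495; a_4 = (1398/1495)/(116/3) = 2097/86710
  n = 5: D(5) = 5(5 + 17/3) = 160/3; numerator = 4(2097/86710) + 2(27/299) = 12024/43355; a_5 = (12024/43355)/(160/3) = 4509/867100

r = 8/3; a_0 = 1; a_1 = 3/5; a_2 = 33/115; a_3 = 27/299; a_4 = 2097/86710; a_5 = 4509/867100


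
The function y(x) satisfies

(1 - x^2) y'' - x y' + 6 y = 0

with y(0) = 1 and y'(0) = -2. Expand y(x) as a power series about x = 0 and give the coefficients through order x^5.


Ansatz: y(x) = sum_{n>=0} a_n x^n, so y'(x) = sum_{n>=1} n a_n x^(n-1) and y''(x) = sum_{n>=2} n(n-1) a_n x^(n-2).
Substitute into P(x) y'' + Q(x) y' + R(x) y = 0 with P(x) = 1 - x^2, Q(x) = -x, R(x) = 6, and match powers of x.
Initial conditions: a_0 = 1, a_1 = -2.
Setting the coefficient of each power of x to zero and solving order by order (substituting the coefficients already found):
  x^0: 2 a_2 + 6 a_0 = 0  ->  2 a_2 = -6 a_0 = -6  ->  a_2 = -3
  x^1: 6 a_3 + 5 a_1 = 0  ->  6 a_3 = -5 a_1 = 10  ->  a_3 = 5/3
  x^2: 12 a_4 + 2 a_2 = 0  ->  12 a_4 = -2 a_2 = 6  ->  a_4 = 1/2
  x^3: 20 a_5 - 3 a_3 = 0  ->  20 a_5 = 3 a_3 = 5  ->  a_5 = 1/4
Truncated series: y(x) = 1 - 2 x - 3 x^2 + (5/3) x^3 + (1/2) x^4 + (1/4) x^5 + O(x^6).

a_0 = 1; a_1 = -2; a_2 = -3; a_3 = 5/3; a_4 = 1/2; a_5 = 1/4


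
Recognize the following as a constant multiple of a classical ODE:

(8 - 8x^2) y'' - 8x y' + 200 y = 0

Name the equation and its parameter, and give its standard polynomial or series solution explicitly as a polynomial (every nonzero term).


All three coefficients share the factor 8; dividing through by 8 gives  (1 - x^2) y'' - x y' + 25 y = 0.
This matches the Chebyshev equation (1 - x^2) y'' - x y' + n^2 y = 0 (note the -x y' term, not -2x y') with n^2 = 25, so n = 5; the polynomial solution is T_5(x).
With y = sum_k a_k x^k, matching x^k gives (k+2)(k+1) a_{k+2} = (k^2 - n^2) a_k = (k - 5)(k + 5) a_k. The right side vanishes at k = 5, so the series with the parity of 5 terminates at degree 5.
Standard normalization: leading coefficient of T_n is 2^(n-1), so a_5 = 2^4 = 16. Work downward with a_k = (k+1)(k+2) a_{k+2} / ((k - 5)(k + 5)):
  a_3 = (4)(5)(16) / ((3 - 5)(3 + 5)) = 320/(-16) = -20
  a_1 = (2)(3)(-20) / ((1 - 5)(1 + 5)) = -120/(-24) = 5
Hence T_5(x) = 16 x^5 - 20 x^3 + 5 x.

T_5(x); series = 16 x^5 - 20 x^3 + 5 x


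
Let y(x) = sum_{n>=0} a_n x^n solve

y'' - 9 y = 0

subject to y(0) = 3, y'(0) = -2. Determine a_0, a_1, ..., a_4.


Ansatz: y(x) = sum_{n>=0} a_n x^n, so y'(x) = sum_{n>=1} n a_n x^(n-1) and y''(x) = sum_{n>=2} n(n-1) a_n x^(n-2).
Substitute into P(x) y'' + Q(x) y' + R(x) y = 0 with P(x) = 1, Q(x) = 0, R(x) = -9, and match powers of x.
Initial conditions: a_0 = 3, a_1 = -2.
Setting the coefficient of each power of x to zero and solving order by order (substituting the coefficients already found):
  x^0: 2 a_2 - 9 a_0 = 0  ->  2 a_2 = 9 a_0 = 27  ->  a_2 = 27/2
  x^1: 6 a_3 - 9 a_1 = 0  ->  6 a_3 = 9 a_1 = -18  ->  a_3 = -3
  x^2: 12 a_4 - 9 a_2 = 0  ->  12 a_4 = 9 a_2 = 243/2  ->  a_4 = 81/8
Truncated series: y(x) = 3 - 2 x + (27/2) x^2 - 3 x^3 + (81/8) x^4 + O(x^5).

a_0 = 3; a_1 = -2; a_2 = 27/2; a_3 = -3; a_4 = 81/8


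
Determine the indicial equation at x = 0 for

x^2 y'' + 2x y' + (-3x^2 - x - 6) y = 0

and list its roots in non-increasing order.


Divide by x^2 to reach normal form y'' + P_1(x) y' + P_2(x) y = 0 with P_1(x) = 2/x and P_2(x) = -3 - 1/x - 6/x^2.
x = 0 is a singular point because the y'-coefficient 2/x has a pole at x = 0 and the y-coefficient -3 - 1/x - 6/x^2 has a pole at x = 0.
It is a regular singular point because x P_1(x) = p(x) = 2 and x^2 P_2(x) = q(x) = -3x^2 - x - 6 are polynomials, hence analytic at x = 0.
p(0) = 2,  q(0) = -6.
Indicial equation: r(r-1) + p(0) r + q(0) = 0, i.e. r^2 + (p(0) - 1) r + q(0) = 0, i.e. r^2 + 1 r - 6 = 0.
Discriminant: (1)^2 - 4(-6) = 25, so r = (-1 ± 5)/2.
Solving: r_1 = 2, r_2 = -3.

indicial: r^2 + 1 r - 6 = 0; roots r_1 = 2, r_2 = -3


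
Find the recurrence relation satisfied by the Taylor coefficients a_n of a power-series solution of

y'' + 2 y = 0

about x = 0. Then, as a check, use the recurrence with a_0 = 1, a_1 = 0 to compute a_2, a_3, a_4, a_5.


Substitute y = sum_n a_n x^n into y'' + (const) y = 0.
y''(x) = sum_{n>=0} (n+2)(n+1) a_{n+2} x^n.
The ODE becomes sum_n [(n+2)(n+1) a_{n+2} + 2 a_n] x^n = 0.
Setting each coefficient to zero gives the recurrence:
  (n+2)(n+1) a_{n+2} + 2 a_n = 0,
  a_{n+2} = -2 / ((n+1)(n+2)) a_n.

Check with a_0 = 1, a_1 = 0 (apply the recurrence for n = 0, 1, 2, 3): a_0 = 1, a_1 = 0, a_2 = -1, a_3 = 0, a_4 = 1/6, a_5 = 0.

a_{n+2} = -2/((n+1)(n+2)) * a_n; check: a_0 = 1, a_1 = 0, a_2 = -1, a_3 = 0, a_4 = 1/6, a_5 = 0


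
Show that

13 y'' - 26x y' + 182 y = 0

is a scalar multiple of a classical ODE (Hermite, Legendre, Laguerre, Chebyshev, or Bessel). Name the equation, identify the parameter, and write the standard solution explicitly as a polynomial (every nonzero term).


All three coefficients share the factor 13; dividing through by 13 gives  y'' - 2x y' + 14 y = 0.
This matches the Hermite equation y'' - 2x y' + 2n y = 0 with 2n = 14, so n = 7; the polynomial solution is H_7(x).
With y = sum_k a_k x^k, matching x^k gives (k+2)(k+1) a_{k+2} = 2(k - n) a_k = 2(k - 7) a_k. The right side vanishes at k = 7, so the series with the parity of 7 terminates at degree 7.
Standard normalization: leading coefficient of H_n is 2^n, so a_7 = 2^7 = 128. Work downward with a_k = (k+1)(k+2) a_{k+2} / (2(k - n)):
  a_5 = (6)(7)(128) / (2(5 - 7)) = 5376/(-4) = -1344
  a_3 = (4)(5)(-1344) / (2(3 - 7)) = -26880/(-8) = 3360
  a_1 = (2)(3)(3360) / (2(1 - 7)) = 20160/(-12) = -1680
Hence H_7(x) = 128 x^7 - 1344 x^5 + 3360 x^3 - 1680 x.

H_7(x); series = 128 x^7 - 1344 x^5 + 3360 x^3 - 1680 x


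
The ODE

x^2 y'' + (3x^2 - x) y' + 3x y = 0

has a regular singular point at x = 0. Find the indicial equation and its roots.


Divide by x^2 to reach normal form y'' + P_1(x) y' + P_2(x) y = 0 with P_1(x) = 3 - 1/x and P_2(x) = 3/x.
x = 0 is a singular point because the y'-coefficient 3 - 1/x has a pole at x = 0 and the y-coefficient 3/x has a pole at x = 0.
It is a regular singular point because x P_1(x) = p(x) = 3x - 1 and x^2 P_2(x) = q(x) = 3x are polynomials, hence analytic at x = 0.
p(0) = -1,  q(0) = 0.
Indicial equation: r(r-1) + p(0) r + q(0) = 0, i.e. r^2 + (p(0) - 1) r + q(0) = 0, i.e. r^2 - 2 r = 0.
Discriminant: (-2)^2 - 4(0) = 4, so r = (2 ± 2)/2.
Solving: r_1 = 2, r_2 = 0.

indicial: r^2 - 2 r = 0; roots r_1 = 2, r_2 = 0


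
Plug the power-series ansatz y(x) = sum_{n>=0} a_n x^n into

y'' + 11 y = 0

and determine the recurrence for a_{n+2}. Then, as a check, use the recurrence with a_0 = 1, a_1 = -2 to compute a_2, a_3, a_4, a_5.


Substitute y = sum_n a_n x^n into y'' + (const) y = 0.
y''(x) = sum_{n>=0} (n+2)(n+1) a_{n+2} x^n.
The ODE becomes sum_n [(n+2)(n+1) a_{n+2} + 11 a_n] x^n = 0.
Setting each coefficient to zero gives the recurrence:
  (n+2)(n+1) a_{n+2} + 11 a_n = 0,
  a_{n+2} = -11 / ((n+1)(n+2)) a_n.

Check with a_0 = 1, a_1 = -2 (apply the recurrence for n = 0, 1, 2, 3): a_0 = 1, a_1 = -2, a_2 = -11/2, a_3 = 11/3, a_4 = 121/24, a_5 = -121/60.

a_{n+2} = -11/((n+1)(n+2)) * a_n; check: a_0 = 1, a_1 = -2, a_2 = -11/2, a_3 = 11/3, a_4 = 121/24, a_5 = -121/60


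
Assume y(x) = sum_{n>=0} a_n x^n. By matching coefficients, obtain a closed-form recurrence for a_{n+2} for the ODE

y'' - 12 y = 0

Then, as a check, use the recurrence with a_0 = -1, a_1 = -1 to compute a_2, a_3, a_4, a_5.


Substitute y = sum_n a_n x^n into y'' + (const) y = 0.
y''(x) = sum_{n>=0} (n+2)(n+1) a_{n+2} x^n.
The ODE becomes sum_n [(n+2)(n+1) a_{n+2} - 12 a_n] x^n = 0.
Setting each coefficient to zero gives the recurrence:
  (n+2)(n+1) a_{n+2} - 12 a_n = 0,
  a_{n+2} = 12 / ((n+1)(n+2)) a_n.

Check with a_0 = -1, a_1 = -1 (apply the recurrence for n = 0, 1, 2, 3): a_0 = -1, a_1 = -1, a_2 = -6, a_3 = -2, a_4 = -6, a_5 = -6/5.

a_{n+2} = 12/((n+1)(n+2)) * a_n; check: a_0 = -1, a_1 = -1, a_2 = -6, a_3 = -2, a_4 = -6, a_5 = -6/5


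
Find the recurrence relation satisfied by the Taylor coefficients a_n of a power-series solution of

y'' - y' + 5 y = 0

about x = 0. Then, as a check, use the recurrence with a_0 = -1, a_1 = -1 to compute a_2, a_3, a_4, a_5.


Substitute y = sum_n a_n x^n.
y''(x) has coefficient (n+2)(n+1) a_{n+2} at x^n;
-y'(x) has coefficient -(n+1) a_{n+1} at x^n;
5 y(x) has coefficient 5 a_n at x^n.
Matching x^n: (n+2)(n+1) a_{n+2} - (n+1) a_{n+1} + 5 a_n = 0.
Thus a_{n+2} = [(n+1) a_{n+1} - 5 a_n] / ((n+1)(n+2)).

Check with a_0 = -1, a_1 = -1 (apply the recurrence for n = 0, 1, 2, 3): a_0 = -1, a_1 = -1, a_2 = 2, a_3 = 3/2, a_4 = -11/24, a_5 = -7/15.

a_(n+2) = [(n+1) a_(n+1) - 5 a_n] / ((n+1)(n+2)); check: a_0 = -1, a_1 = -1, a_2 = 2, a_3 = 3/2, a_4 = -11/24, a_5 = -7/15


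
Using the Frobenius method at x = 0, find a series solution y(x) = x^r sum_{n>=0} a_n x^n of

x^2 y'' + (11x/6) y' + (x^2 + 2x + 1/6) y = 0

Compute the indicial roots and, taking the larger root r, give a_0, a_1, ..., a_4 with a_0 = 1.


Write in Frobenius form y'' + (p(x)/x) y' + (q(x)/x^2) y = 0:
  p(x) = 11/6,  q(x) = x^2 + 2x + 1/6.
Indicial equation: r(r-1) + (11/6) r + (1/6) = 0 -> roots r_1 = -1/3, r_2 = -1/2.
Take r = r_1 = -1/3. Let y(x) = x^r sum_{n>=0} a_n x^n with a_0 = 1.
Substitute y = x^r sum a_n x^n and match x^{r+n}. The recurrence is
  D(n) a_n + 2 a_{n-1} + 1 a_{n-2} = 0,  where D(n) = (r+n)(r+n-1) + (11/6)(r+n) + (1/6).
  a_n = [-2 a_{n-1} - 1 a_{n-2}] / D(n).
Since the indicial polynomial factors as (r - r_1)(r - r_2), D(n) = (r_1 + n - r_1)(r_1 + n - r_2) = n(n + 1/6).
Evaluating step by step (a_0 = 1):
  n = 1: D(1) = 1(1 + 1/6) = 7/6; numerator = -2(1) = -2; a_1 = (-2)/(7/6) = -12/7
  n = 2: D(2) = 2(2 + 1/6) = 13/3; numerator = -2(-12/7) - 1(1) = 17/7; a_2 = (17/7)/(13/3) = 51/91
  n = 3: D(3) = 3(3 + 1/6) = 19/2; numerator = -2(51/91) - 1(-12/7) = 54/91; a_3 = (54/91)/(19/2) = 108/1729
  n = 4: D(4) = 4(4 + 1/6) = 50/3; numerator = -2(108/1729) - 1(51/91) = -1185/1729; a_4 = (-1185/1729)/(50/3) = -711/17290

r = -1/3; a_0 = 1; a_1 = -12/7; a_2 = 51/91; a_3 = 108/1729; a_4 = -711/17290


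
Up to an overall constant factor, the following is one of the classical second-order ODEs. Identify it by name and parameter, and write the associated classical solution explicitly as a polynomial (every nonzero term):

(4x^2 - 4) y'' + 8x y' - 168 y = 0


All three coefficients share the factor -4; dividing through by -4 gives  (1 - x^2) y'' - 2x y' + 42 y = 0.
This matches the Legendre equation (1 - x^2) y'' - 2x y' + n(n+1) y = 0 (note the -2x y' term) with n(n+1) = 42, so n = 6; the polynomial solution is P_6(x).
With y = sum_k a_k x^k, matching x^k gives (k+2)(k+1) a_{k+2} = [k(k+1) - n(n+1)] a_k = (k - 6)(k + 7) a_k. The right side vanishes at k = 6, so the series with the parity of 6 terminates at degree 6.
Standard normalization (P_n(1) = 1): leading coefficient (2n)!/(2^n (n!)^2) = 479001600/(64*518400) = 231/16, so a_6 = 231/16. Work downward with a_k = (k+1)(k+2) a_{k+2} / ((k - 6)(k + 7)):
  a_4 = (5)(6)(231/16) / ((4 - 6)(4 + 7)) = (3465/8)/(-22) = -315/16
  a_2 = (3)(4)(-315/16) / ((2 - 6)(2 + 7)) = (-945/4)/(-36) = 105/16
  a_0 = (1)(2)(105/16) / ((0 - 6)(0 + 7)) = (105/8)/(-42) = -5/16
Hence P_6(x) = 231 x^6/16 - 315 x^4/16 + 105 x^2/16 - 5/16.

P_6(x); series = 231 x^6/16 - 315 x^4/16 + 105 x^2/16 - 5/16


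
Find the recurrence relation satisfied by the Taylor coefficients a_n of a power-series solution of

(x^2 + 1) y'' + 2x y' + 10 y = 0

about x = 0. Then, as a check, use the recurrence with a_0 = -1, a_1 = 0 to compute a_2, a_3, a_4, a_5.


Substitute y = sum_n a_n x^n.
(1 + 1 x^2) y'' contributes (n+2)(n+1) a_{n+2} + n(n-1) a_n at x^n.
2 x y'(x) contributes 2 n a_n at x^n.
10 y(x) contributes 10 a_n at x^n.
Matching x^n: (n+2)(n+1) a_{n+2} + (n(n-1) + 2 n + 10) a_n = 0.
Thus a_{n+2} = (-n(n-1) - 2 n - 10) / ((n+1)(n+2)) * a_n.

Check with a_0 = -1, a_1 = 0 (apply the recurrence for n = 0, 1, 2, 3): a_0 = -1, a_1 = 0, a_2 = 5, a_3 = 0, a_4 = -20/3, a_5 = 0.

a_(n+2) = (-n(n-1) - 2 n - 10) / ((n+1)(n+2)) * a_n; check: a_0 = -1, a_1 = 0, a_2 = 5, a_3 = 0, a_4 = -20/3, a_5 = 0


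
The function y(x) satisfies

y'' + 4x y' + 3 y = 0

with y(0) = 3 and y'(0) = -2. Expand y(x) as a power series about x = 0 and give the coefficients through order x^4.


Ansatz: y(x) = sum_{n>=0} a_n x^n, so y'(x) = sum_{n>=1} n a_n x^(n-1) and y''(x) = sum_{n>=2} n(n-1) a_n x^(n-2).
Substitute into P(x) y'' + Q(x) y' + R(x) y = 0 with P(x) = 1, Q(x) = 4x, R(x) = 3, and match powers of x.
Initial conditions: a_0 = 3, a_1 = -2.
Setting the coefficient of each power of x to zero and solving order by order (substituting the coefficients already found):
  x^0: 2 a_2 + 3 a_0 = 0  ->  2 a_2 = -3 a_0 = -9  ->  a_2 = -9/2
  x^1: 6 a_3 + 7 a_1 = 0  ->  6 a_3 = -7 a_1 = 14  ->  a_3 = 7/3
  x^2: 12 a_4 + 11 a_2 = 0  ->  12 a_4 = -11 a_2 = 99/2  ->  a_4 = 33/8
Truncated series: y(x) = 3 - 2 x - (9/2) x^2 + (7/3) x^3 + (33/8) x^4 + O(x^5).

a_0 = 3; a_1 = -2; a_2 = -9/2; a_3 = 7/3; a_4 = 33/8


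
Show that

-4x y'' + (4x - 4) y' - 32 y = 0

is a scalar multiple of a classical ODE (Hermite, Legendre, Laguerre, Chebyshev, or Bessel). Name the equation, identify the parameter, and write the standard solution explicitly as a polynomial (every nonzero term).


All three coefficients share the factor -4; dividing through by -4 gives  x y'' + (1 - x) y' + 8 y = 0.
This matches the Laguerre equation x y'' + (1 - x) y' + n y = 0 with n = 8; the polynomial solution is L_8(x).
With y = sum_k a_k x^k, matching x^k gives (k+1)k a_{k+1} + (k+1) a_{k+1} - k a_k + n a_k = 0, i.e. (k+1)^2 a_{k+1} = (k - n) a_k = (k - 8) a_k. The right side vanishes at k = 8, so the series terminates at degree 8.
Standard normalization L_n(0) = 1 gives a_0 = 1. Work upward with a_{k+1} = (k - 8) a_k / (k+1)^2:
  a_1 = (0 - 8)(1) / 1^2 = -8/1 = -8
  a_2 = (1 - 8)(-8) / 2^2 = 56/4 = 14
  a_3 = (2 - 8)(14) / 3^2 = -84/9 = -28/3
  a_4 = (3 - 8)(-28/3) / 4^2 = (140/3)/16 = 35/12
  a_5 = (4 - 8)(35/12) / 5^2 = (-35/3)/25 = -7/15
  a_6 = (5 - 8)(-7/15) / 6^2 = (7/5)/36 = 7/180
  a_7 = (6 - 8)(7/180) / 7^2 = (-7/90)/49 = -1/630
  a_8 = (7 - 8)(-1/630) / 8^2 = (1/630)/64 = 1/40320
Hence L_8(x) = x^8/40320 - x^7/630 + 7 x^6/180 - 7 x^5/15 + 35 x^4/12 - 28 x^3/3 + 14 x^2 - 8 x + 1.

L_8(x); series = x^8/40320 - x^7/630 + 7 x^6/180 - 7 x^5/15 + 35 x^4/12 - 28 x^3/3 + 14 x^2 - 8 x + 1


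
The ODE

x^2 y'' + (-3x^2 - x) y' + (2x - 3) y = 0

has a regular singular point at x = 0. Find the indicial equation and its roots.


Divide by x^2 to reach normal form y'' + P_1(x) y' + P_2(x) y = 0 with P_1(x) = -3 - 1/x and P_2(x) = 2/x - 3/x^2.
x = 0 is a singular point because the y'-coefficient -3 - 1/x has a pole at x = 0 and the y-coefficient 2/x - 3/x^2 has a pole at x = 0.
It is a regular singular point because x P_1(x) = p(x) = -3x - 1 and x^2 P_2(x) = q(x) = 2x - 3 are polynomials, hence analytic at x = 0.
p(0) = -1,  q(0) = -3.
Indicial equation: r(r-1) + p(0) r + q(0) = 0, i.e. r^2 + (p(0) - 1) r + q(0) = 0, i.e. r^2 - 2 r - 3 = 0.
Discriminant: (-2)^2 - 4(-3) = 16, so r = (2 ± 4)/2.
Solving: r_1 = 3, r_2 = -1.

indicial: r^2 - 2 r - 3 = 0; roots r_1 = 3, r_2 = -1


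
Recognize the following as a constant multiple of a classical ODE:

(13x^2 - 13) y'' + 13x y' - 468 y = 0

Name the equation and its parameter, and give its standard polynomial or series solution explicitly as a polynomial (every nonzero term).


All three coefficients share the factor -13; dividing through by -13 gives  (1 - x^2) y'' - x y' + 36 y = 0.
This matches the Chebyshev equation (1 - x^2) y'' - x y' + n^2 y = 0 (note the -x y' term, not -2x y') with n^2 = 36, so n = 6; the polynomial solution is T_6(x).
With y = sum_k a_k x^k, matching x^k gives (k+2)(k+1) a_{k+2} = (k^2 - n^2) a_k = (k - 6)(k + 6) a_k. The right side vanishes at k = 6, so the series with the parity of 6 terminates at degree 6.
Standard normalization: leading coefficient of T_n is 2^(n-1), so a_6 = 2^5 = 32. Work downward with a_k = (k+1)(k+2) a_{k+2} / ((k - 6)(k + 6)):
  a_4 = (5)(6)(32) / ((4 - 6)(4 + 6)) = 960/(-20) = -48
  a_2 = (3)(4)(-48) / ((2 - 6)(2 + 6)) = -576/(-32) = 18
  a_0 = (1)(2)(18) / ((0 - 6)(0 + 6)) = 36/(-36) = -1
Hence T_6(x) = 32 x^6 - 48 x^4 + 18 x^2 - 1.

T_6(x); series = 32 x^6 - 48 x^4 + 18 x^2 - 1


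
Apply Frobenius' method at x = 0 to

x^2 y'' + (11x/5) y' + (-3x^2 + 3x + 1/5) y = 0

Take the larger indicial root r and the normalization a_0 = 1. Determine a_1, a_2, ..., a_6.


Write in Frobenius form y'' + (p(x)/x) y' + (q(x)/x^2) y = 0:
  p(x) = 11/5,  q(x) = -3x^2 + 3x + 1/5.
Indicial equation: r(r-1) + (11/5) r + (1/5) = 0 -> roots r_1 = -1/5, r_2 = -1.
Take r = r_1 = -1/5. Let y(x) = x^r sum_{n>=0} a_n x^n with a_0 = 1.
Substitute y = x^r sum a_n x^n and match x^{r+n}. The recurrence is
  D(n) a_n + 3 a_{n-1} - 3 a_{n-2} = 0,  where D(n) = (r+n)(r+n-1) + (11/5)(r+n) + (1/5).
  a_n = [-3 a_{n-1} + 3 a_{n-2}] / D(n).
Since the indicial polynomial factors as (r - r_1)(r - r_2), D(n) = (r_1 + n - r_1)(r_1 + n - r_2) = n(n + 4/5).
Evaluating step by step (a_0 = 1):
  n = 1: D(1) = 1(1 + 4/5) = 9/5; numerator = -3(1) = -3; a_1 = (-3)/(9/5) = -5/3
  n = 2: D(2) = 2(2 + 4/5) = 28/5; numerator = -3(-5/3) + 3(1) = 8; a_2 = (8)/(28/5) = 10/7
  n = 3: D(3) = 3(3 + 4/5) = 57/5; numerator = -3(10/7) + 3(-5/3) = -65/7; a_3 = (-65/7)/(57/5) = -325/399
  n = 4: D(4) = 4(4 + 4/5) = 96/5; numerator = -3(-325/399) + 3(10/7) = 895/133; a_4 = (895/133)/(96/5) = 4475/12768
  n = 5: D(5) = 5(5 + 4/5) = 29; numerator = -3(4475/12768) + 3(-325/399) = -2125/608; a_5 = (-2125/608)/(29) = -2125/17632
  n = 6: D(6) = 6(6 + 4/5) = 204/5; numerator = -3(-2125/17632) + 3(4475/12768) = 5450/3857; a_6 = (5450/3857)/(204/5) = 13625/393414

r = -1/5; a_0 = 1; a_1 = -5/3; a_2 = 10/7; a_3 = -325/399; a_4 = 4475/12768; a_5 = -2125/17632; a_6 = 13625/393414


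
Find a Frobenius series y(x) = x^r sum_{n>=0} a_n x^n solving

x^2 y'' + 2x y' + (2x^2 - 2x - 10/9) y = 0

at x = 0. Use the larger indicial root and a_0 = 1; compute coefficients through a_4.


Write in Frobenius form y'' + (p(x)/x) y' + (q(x)/x^2) y = 0:
  p(x) = 2,  q(x) = 2x^2 - 2x - 10/9.
Indicial equation: r(r-1) + (2) r + (-10/9) = 0 -> roots r_1 = 2/3, r_2 = -5/3.
Take r = r_1 = 2/3. Let y(x) = x^r sum_{n>=0} a_n x^n with a_0 = 1.
Substitute y = x^r sum a_n x^n and match x^{r+n}. The recurrence is
  D(n) a_n - 2 a_{n-1} + 2 a_{n-2} = 0,  where D(n) = (r+n)(r+n-1) + (2)(r+n) + (-10/9).
  a_n = [2 a_{n-1} - 2 a_{n-2}] / D(n).
Since the indicial polynomial factors as (r - r_1)(r - r_2), D(n) = (r_1 + n - r_1)(r_1 + n - r_2) = n(n + 7/3).
Evaluating step by step (a_0 = 1):
  n = 1: D(1) = 1(1 + 7/3) = 10/3; numerator = 2(1) = 2; a_1 = (2)/(10/3) = 3/5
  n = 2: D(2) = 2(2 + 7/3) = 26/3; numerator = 2(3/5) - 2(1) = -4/5; a_2 = (-4/5)/(26/3) = -6/65
  n = 3: D(3) = 3(3 + 7/3) = 16; numerator = 2(-6/65) - 2(3/5) = -18/13; a_3 = (-18/13)/(16) = -9/104
  n = 4: D(4) = 4(4 + 7/3) = 76/3; numerator = 2(-9/104) - 2(-6/65) = 3/260; a_4 = (3/260)/(76/3) = 9/19760

r = 2/3; a_0 = 1; a_1 = 3/5; a_2 = -6/65; a_3 = -9/104; a_4 = 9/19760


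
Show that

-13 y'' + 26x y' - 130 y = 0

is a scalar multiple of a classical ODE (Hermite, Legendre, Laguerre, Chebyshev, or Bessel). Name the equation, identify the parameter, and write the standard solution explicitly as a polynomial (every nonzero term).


All three coefficients share the factor -13; dividing through by -13 gives  y'' - 2x y' + 10 y = 0.
This matches the Hermite equation y'' - 2x y' + 2n y = 0 with 2n = 10, so n = 5; the polynomial solution is H_5(x).
With y = sum_k a_k x^k, matching x^k gives (k+2)(k+1) a_{k+2} = 2(k - n) a_k = 2(k - 5) a_k. The right side vanishes at k = 5, so the series with the parity of 5 terminates at degree 5.
Standard normalization: leading coefficient of H_n is 2^n, so a_5 = 2^5 = 32. Work downward with a_k = (k+1)(k+2) a_{k+2} / (2(k - n)):
  a_3 = (4)(5)(32) / (2(3 - 5)) = 640/(-4) = -160
  a_1 = (2)(3)(-160) / (2(1 - 5)) = -960/(-8) = 120
Hence H_5(x) = 32 x^5 - 160 x^3 + 120 x.

H_5(x); series = 32 x^5 - 160 x^3 + 120 x


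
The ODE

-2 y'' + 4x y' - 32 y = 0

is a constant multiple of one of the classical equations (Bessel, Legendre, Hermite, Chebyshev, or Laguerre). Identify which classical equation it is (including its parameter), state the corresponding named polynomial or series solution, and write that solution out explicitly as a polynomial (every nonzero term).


All three coefficients share the factor -2; dividing through by -2 gives  y'' - 2x y' + 16 y = 0.
This matches the Hermite equation y'' - 2x y' + 2n y = 0 with 2n = 16, so n = 8; the polynomial solution is H_8(x).
With y = sum_k a_k x^k, matching x^k gives (k+2)(k+1) a_{k+2} = 2(k - n) a_k = 2(k - 8) a_k. The right side vanishes at k = 8, so the series with the parity of 8 terminates at degree 8.
Standard normalization: leading coefficient of H_n is 2^n, so a_8 = 2^8 = 256. Work downward with a_k = (k+1)(k+2) a_{k+2} / (2(k - n)):
  a_6 = (7)(8)(256) / (2(6 - 8)) = 14336/(-4) = -3584
  a_4 = (5)(6)(-3584) / (2(4 - 8)) = -107520/(-8) = 13440
  a_2 = (3)(4)(13440) / (2(2 - 8)) = 161280/(-12) = -13440
  a_0 = (1)(2)(-13440) / (2(0 - 8)) = -26880/(-16) = 1680
Hence H_8(x) = 256 x^8 - 3584 x^6 + 13440 x^4 - 13440 x^2 + 1680.

H_8(x); series = 256 x^8 - 3584 x^6 + 13440 x^4 - 13440 x^2 + 1680


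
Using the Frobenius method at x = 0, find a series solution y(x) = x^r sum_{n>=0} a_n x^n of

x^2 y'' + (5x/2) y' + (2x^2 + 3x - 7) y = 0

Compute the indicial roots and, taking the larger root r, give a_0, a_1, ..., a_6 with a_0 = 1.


Write in Frobenius form y'' + (p(x)/x) y' + (q(x)/x^2) y = 0:
  p(x) = 5/2,  q(x) = 2x^2 + 3x - 7.
Indicial equation: r(r-1) + (5/2) r + (-7) = 0 -> roots r_1 = 2, r_2 = -7/2.
Take r = r_1 = 2. Let y(x) = x^r sum_{n>=0} a_n x^n with a_0 = 1.
Substitute y = x^r sum a_n x^n and match x^{r+n}. The recurrence is
  D(n) a_n + 3 a_{n-1} + 2 a_{n-2} = 0,  where D(n) = (r+n)(r+n-1) + (5/2)(r+n) + (-7).
  a_n = [-3 a_{n-1} - 2 a_{n-2}] / D(n).
Since the indicial polynomial factors as (r - r_1)(r - r_2), D(n) = (r_1 + n - r_1)(r_1 + n - r_2) = n(n + 11/2).
Evaluating step by step (a_0 = 1):
  n = 1: D(1) = 1(1 + 11/2) = 13/2; numerator = -3(1) = -3; a_1 = (-3)/(13/2) = -6/13
  n = 2: D(2) = 2(2 + 11/2) = 15; numerator = -3(-6/13) - 2(1) = -8/13; a_2 = (-8/13)/(15) = -8/195
  n = 3: D(3) = 3(3 + 11/2) = 51/2; numerator = -3(-8/195) - 2(-6/13) = 68/65; a_3 = (68/65)/(51/2) = 8/195
  n = 4: D(4) = 4(4 + 11/2) = 38; numerator = -3(8/195) - 2(-8/195) = -8/195; a_4 = (-8/195)/(38) = -4/3705
  n = 5: D(5) = 5(5 + 11/2) = 105/2; numerator = -3(-4/3705) - 2(8/195) = -292/3705; a_5 = (-292/3705)/(105/2) = -584/389025
  n = 6: D(6) = 6(6 + 11/2) = 69; numerator = -3(-584/389025) - 2(-4/3705) = 288/43225; a_6 = (288/43225)/(69) = 96/994175

r = 2; a_0 = 1; a_1 = -6/13; a_2 = -8/195; a_3 = 8/195; a_4 = -4/3705; a_5 = -584/389025; a_6 = 96/994175


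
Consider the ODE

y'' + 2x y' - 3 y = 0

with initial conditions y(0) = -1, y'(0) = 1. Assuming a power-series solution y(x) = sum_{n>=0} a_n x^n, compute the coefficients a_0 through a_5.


Ansatz: y(x) = sum_{n>=0} a_n x^n, so y'(x) = sum_{n>=1} n a_n x^(n-1) and y''(x) = sum_{n>=2} n(n-1) a_n x^(n-2).
Substitute into P(x) y'' + Q(x) y' + R(x) y = 0 with P(x) = 1, Q(x) = 2x, R(x) = -3, and match powers of x.
Initial conditions: a_0 = -1, a_1 = 1.
Setting the coefficient of each power of x to zero and solving order by order (substituting the coefficients already found):
  x^0: 2 a_2 - 3 a_0 = 0  ->  2 a_2 = 3 a_0 = -3  ->  a_2 = -3/2
  x^1: 6 a_3 - a_1 = 0  ->  6 a_3 = a_1 = 1  ->  a_3 = 1/6
  x^2: 12 a_4 + a_2 = 0  ->  12 a_4 = -a_2 = 3/2  ->  a_4 = 1/8
  x^3: 20 a_5 + 3 a_3 = 0  ->  20 a_5 = -3 a_3 = -1/2  ->  a_5 = -1/40
Truncated series: y(x) = -1 + x - (3/2) x^2 + (1/6) x^3 + (1/8) x^4 - (1/40) x^5 + O(x^6).

a_0 = -1; a_1 = 1; a_2 = -3/2; a_3 = 1/6; a_4 = 1/8; a_5 = -1/40


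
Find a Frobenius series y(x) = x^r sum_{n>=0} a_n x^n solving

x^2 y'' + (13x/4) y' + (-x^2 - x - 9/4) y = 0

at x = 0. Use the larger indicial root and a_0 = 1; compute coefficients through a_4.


Write in Frobenius form y'' + (p(x)/x) y' + (q(x)/x^2) y = 0:
  p(x) = 13/4,  q(x) = -x^2 - x - 9/4.
Indicial equation: r(r-1) + (13/4) r + (-9/4) = 0 -> roots r_1 = 3/4, r_2 = -3.
Take r = r_1 = 3/4. Let y(x) = x^r sum_{n>=0} a_n x^n with a_0 = 1.
Substitute y = x^r sum a_n x^n and match x^{r+n}. The recurrence is
  D(n) a_n - 1 a_{n-1} - 1 a_{n-2} = 0,  where D(n) = (r+n)(r+n-1) + (13/4)(r+n) + (-9/4).
  a_n = [1 a_{n-1} + 1 a_{n-2}] / D(n).
Since the indicial polynomial factors as (r - r_1)(r - r_2), D(n) = (r_1 + n - r_1)(r_1 + n - r_2) = n(n + 15/4).
Evaluating step by step (a_0 = 1):
  n = 1: D(1) = 1(1 + 15/4) = 19/4; numerator = 1(1) = 1; a_1 = (1)/(19/4) = 4/19
  n = 2: D(2) = 2(2 + 15/4) = 23/2; numerator = 1(4/19) + 1(1) = 23/19; a_2 = (23/19)/(23/2) = 2/19
  n = 3: D(3) = 3(3 + 15/4) = 81/4; numerator = 1(2/19) + 1(4/19) = 6/19; a_3 = (6/19)/(81/4) = 8/513
  n = 4: D(4) = 4(4 + 15/4) = 31; numerator = 1(8/513) + 1(2/19) = 62/513; a_4 = (62/513)/(31) = 2/513

r = 3/4; a_0 = 1; a_1 = 4/19; a_2 = 2/19; a_3 = 8/513; a_4 = 2/513


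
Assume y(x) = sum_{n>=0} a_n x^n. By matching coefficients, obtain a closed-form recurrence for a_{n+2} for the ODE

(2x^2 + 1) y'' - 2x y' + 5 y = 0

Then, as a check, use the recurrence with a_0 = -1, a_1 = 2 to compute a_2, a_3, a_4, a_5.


Substitute y = sum_n a_n x^n.
(1 + 2 x^2) y'' contributes (n+2)(n+1) a_{n+2} + 2 n(n-1) a_n at x^n.
-2 x y'(x) contributes -2 n a_n at x^n.
5 y(x) contributes 5 a_n at x^n.
Matching x^n: (n+2)(n+1) a_{n+2} + (2 n(n-1) - 2 n + 5) a_n = 0.
Thus a_{n+2} = (-2 n(n-1) + 2 n - 5) / ((n+1)(n+2)) * a_n.

Check with a_0 = -1, a_1 = 2 (apply the recurrence for n = 0, 1, 2, 3): a_0 = -1, a_1 = 2, a_2 = 5/2, a_3 = -1, a_4 = -25/24, a_5 = 11/20.

a_(n+2) = (-2 n(n-1) + 2 n - 5) / ((n+1)(n+2)) * a_n; check: a_0 = -1, a_1 = 2, a_2 = 5/2, a_3 = -1, a_4 = -25/24, a_5 = 11/20


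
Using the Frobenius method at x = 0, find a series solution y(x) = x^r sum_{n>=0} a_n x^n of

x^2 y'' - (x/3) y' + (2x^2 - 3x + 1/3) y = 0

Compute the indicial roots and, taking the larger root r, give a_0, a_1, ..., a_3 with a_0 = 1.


Write in Frobenius form y'' + (p(x)/x) y' + (q(x)/x^2) y = 0:
  p(x) = -1/3,  q(x) = 2x^2 - 3x + 1/3.
Indicial equation: r(r-1) + (-1/3) r + (1/3) = 0 -> roots r_1 = 1, r_2 = 1/3.
Take r = r_1 = 1. Let y(x) = x^r sum_{n>=0} a_n x^n with a_0 = 1.
Substitute y = x^r sum a_n x^n and match x^{r+n}. The recurrence is
  D(n) a_n - 3 a_{n-1} + 2 a_{n-2} = 0,  where D(n) = (r+n)(r+n-1) + (-1/3)(r+n) + (1/3).
  a_n = [3 a_{n-1} - 2 a_{n-2}] / D(n).
Since the indicial polynomial factors as (r - r_1)(r - r_2), D(n) = (r_1 + n - r_1)(r_1 + n - r_2) = n(n + 2/3).
Evaluating step by step (a_0 = 1):
  n = 1: D(1) = 1(1 + 2/3) = 5/3; numerator = 3(1) = 3; a_1 = (3)/(5/3) = 9/5
  n = 2: D(2) = 2(2 + 2/3) = 16/3; numerator = 3(9/5) - 2(1) = 17/5; a_2 = (17/5)/(16/3) = 51/80
  n = 3: D(3) = 3(3 + 2/3) = 11; numerator = 3(51/80) - 2(9/5) = -27/16; a_3 = (-27/16)/(11) = -27/176

r = 1; a_0 = 1; a_1 = 9/5; a_2 = 51/80; a_3 = -27/176


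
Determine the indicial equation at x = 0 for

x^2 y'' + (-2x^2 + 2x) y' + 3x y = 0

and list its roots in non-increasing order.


Divide by x^2 to reach normal form y'' + P_1(x) y' + P_2(x) y = 0 with P_1(x) = -2 + 2/x and P_2(x) = 3/x.
x = 0 is a singular point because the y'-coefficient -2 + 2/x has a pole at x = 0 and the y-coefficient 3/x has a pole at x = 0.
It is a regular singular point because x P_1(x) = p(x) = 2 - 2x and x^2 P_2(x) = q(x) = 3x are polynomials, hence analytic at x = 0.
p(0) = 2,  q(0) = 0.
Indicial equation: r(r-1) + p(0) r + q(0) = 0, i.e. r^2 + (p(0) - 1) r + q(0) = 0, i.e. r^2 + 1 r = 0.
Discriminant: (1)^2 - 4(0) = 1, so r = (-1 ± 1)/2.
Solving: r_1 = 0, r_2 = -1.

indicial: r^2 + 1 r = 0; roots r_1 = 0, r_2 = -1


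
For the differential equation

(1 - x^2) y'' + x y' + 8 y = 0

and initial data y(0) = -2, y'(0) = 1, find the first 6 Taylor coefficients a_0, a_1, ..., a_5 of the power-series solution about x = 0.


Ansatz: y(x) = sum_{n>=0} a_n x^n, so y'(x) = sum_{n>=1} n a_n x^(n-1) and y''(x) = sum_{n>=2} n(n-1) a_n x^(n-2).
Substitute into P(x) y'' + Q(x) y' + R(x) y = 0 with P(x) = 1 - x^2, Q(x) = x, R(x) = 8, and match powers of x.
Initial conditions: a_0 = -2, a_1 = 1.
Setting the coefficient of each power of x to zero and solving order by order (substituting the coefficients already found):
  x^0: 2 a_2 + 8 a_0 = 0  ->  2 a_2 = -8 a_0 = 16  ->  a_2 = 8
  x^1: 6 a_3 + 9 a_1 = 0  ->  6 a_3 = -9 a_1 = -9  ->  a_3 = -3/2
  x^2: 12 a_4 + 8 a_2 = 0  ->  12 a_4 = -8 a_2 = -64  ->  a_4 = -16/3
  x^3: 20 a_5 + 5 a_3 = 0  ->  20 a_5 = -5 a_3 = 15/2  ->  a_5 = 3/8
Truncated series: y(x) = -2 + x + 8 x^2 - (3/2) x^3 - (16/3) x^4 + (3/8) x^5 + O(x^6).

a_0 = -2; a_1 = 1; a_2 = 8; a_3 = -3/2; a_4 = -16/3; a_5 = 3/8


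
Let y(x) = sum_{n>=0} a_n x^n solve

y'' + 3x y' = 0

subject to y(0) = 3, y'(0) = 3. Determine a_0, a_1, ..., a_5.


Ansatz: y(x) = sum_{n>=0} a_n x^n, so y'(x) = sum_{n>=1} n a_n x^(n-1) and y''(x) = sum_{n>=2} n(n-1) a_n x^(n-2).
Substitute into P(x) y'' + Q(x) y' + R(x) y = 0 with P(x) = 1, Q(x) = 3x, R(x) = 0, and match powers of x.
Initial conditions: a_0 = 3, a_1 = 3.
Setting the coefficient of each power of x to zero and solving order by order (substituting the coefficients already found):
  x^0: 2 a_2 = 0  ->  a_2 = 0
  x^1: 6 a_3 + 3 a_1 = 0  ->  6 a_3 = -3 a_1 = -9  ->  a_3 = -3/2
  x^2: 12 a_4 + 6 a_2 = 0  ->  12 a_4 = -6 a_2 = 0  ->  a_4 = 0
  x^3: 20 a_5 + 9 a_3 = 0  ->  20 a_5 = -9 a_3 = 27/2  ->  a_5 = 27/40
Truncated series: y(x) = 3 + 3 x - (3/2) x^3 + (27/40) x^5 + O(x^6).

a_0 = 3; a_1 = 3; a_2 = 0; a_3 = -3/2; a_4 = 0; a_5 = 27/40


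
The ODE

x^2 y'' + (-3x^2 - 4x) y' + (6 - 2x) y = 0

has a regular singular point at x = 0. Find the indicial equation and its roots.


Divide by x^2 to reach normal form y'' + P_1(x) y' + P_2(x) y = 0 with P_1(x) = -3 - 4/x and P_2(x) = -2/x + 6/x^2.
x = 0 is a singular point because the y'-coefficient -3 - 4/x has a pole at x = 0 and the y-coefficient -2/x + 6/x^2 has a pole at x = 0.
It is a regular singular point because x P_1(x) = p(x) = -3x - 4 and x^2 P_2(x) = q(x) = 6 - 2x are polynomials, hence analytic at x = 0.
p(0) = -4,  q(0) = 6.
Indicial equation: r(r-1) + p(0) r + q(0) = 0, i.e. r^2 + (p(0) - 1) r + q(0) = 0, i.e. r^2 - 5 r + 6 = 0.
Discriminant: (-5)^2 - 4(6) = 1, so r = (5 ± 1)/2.
Solving: r_1 = 3, r_2 = 2.

indicial: r^2 - 5 r + 6 = 0; roots r_1 = 3, r_2 = 2


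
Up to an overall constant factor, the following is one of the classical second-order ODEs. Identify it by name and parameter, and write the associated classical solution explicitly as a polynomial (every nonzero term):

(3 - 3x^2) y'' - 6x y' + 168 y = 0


All three coefficients share the factor 3; dividing through by 3 gives  (1 - x^2) y'' - 2x y' + 56 y = 0.
This matches the Legendre equation (1 - x^2) y'' - 2x y' + n(n+1) y = 0 (note the -2x y' term) with n(n+1) = 56, so n = 7; the polynomial solution is P_7(x).
With y = sum_k a_k x^k, matching x^k gives (k+2)(k+1) a_{k+2} = [k(k+1) - n(n+1)] a_k = (k - 7)(k + 8) a_k. The right side vanishes at k = 7, so the series with the parity of 7 terminates at degree 7.
Standard normalization (P_n(1) = 1): leading coefficient (2n)!/(2^n (n!)^2) = 87178291200/(128*25401600) = 429/16, so a_7 = 429/16. Work downward with a_k = (k+1)(k+2) a_{k+2} / ((k - 7)(k + 8)):
  a_5 = (6)(7)(429/16) / ((5 - 7)(5 + 8)) = (9009/8)/(-26) = -693/16
  a_3 = (4)(5)(-693/16) / ((3 - 7)(3 + 8)) = (-3465/4)/(-44) = 315/16
  a_1 = (2)(3)(315/16) / ((1 - 7)(1 + 8)) = (945/8)/(-54) = -35/16
Hence P_7(x) = 429 x^7/16 - 693 x^5/16 + 315 x^3/16 - 35 x/16.

P_7(x); series = 429 x^7/16 - 693 x^5/16 + 315 x^3/16 - 35 x/16


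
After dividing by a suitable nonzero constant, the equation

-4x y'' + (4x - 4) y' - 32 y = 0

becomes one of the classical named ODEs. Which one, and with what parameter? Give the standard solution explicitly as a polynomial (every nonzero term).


All three coefficients share the factor -4; dividing through by -4 gives  x y'' + (1 - x) y' + 8 y = 0.
This matches the Laguerre equation x y'' + (1 - x) y' + n y = 0 with n = 8; the polynomial solution is L_8(x).
With y = sum_k a_k x^k, matching x^k gives (k+1)k a_{k+1} + (k+1) a_{k+1} - k a_k + n a_k = 0, i.e. (k+1)^2 a_{k+1} = (k - n) a_k = (k - 8) a_k. The right side vanishes at k = 8, so the series terminates at degree 8.
Standard normalization L_n(0) = 1 gives a_0 = 1. Work upward with a_{k+1} = (k - 8) a_k / (k+1)^2:
  a_1 = (0 - 8)(1) / 1^2 = -8/1 = -8
  a_2 = (1 - 8)(-8) / 2^2 = 56/4 = 14
  a_3 = (2 - 8)(14) / 3^2 = -84/9 = -28/3
  a_4 = (3 - 8)(-28/3) / 4^2 = (140/3)/16 = 35/12
  a_5 = (4 - 8)(35/12) / 5^2 = (-35/3)/25 = -7/15
  a_6 = (5 - 8)(-7/15) / 6^2 = (7/5)/36 = 7/180
  a_7 = (6 - 8)(7/180) / 7^2 = (-7/90)/49 = -1/630
  a_8 = (7 - 8)(-1/630) / 8^2 = (1/630)/64 = 1/40320
Hence L_8(x) = x^8/40320 - x^7/630 + 7 x^6/180 - 7 x^5/15 + 35 x^4/12 - 28 x^3/3 + 14 x^2 - 8 x + 1.

L_8(x); series = x^8/40320 - x^7/630 + 7 x^6/180 - 7 x^5/15 + 35 x^4/12 - 28 x^3/3 + 14 x^2 - 8 x + 1


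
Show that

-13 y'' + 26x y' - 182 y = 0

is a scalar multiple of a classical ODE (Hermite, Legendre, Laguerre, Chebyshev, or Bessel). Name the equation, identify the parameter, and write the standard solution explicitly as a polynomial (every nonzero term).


All three coefficients share the factor -13; dividing through by -13 gives  y'' - 2x y' + 14 y = 0.
This matches the Hermite equation y'' - 2x y' + 2n y = 0 with 2n = 14, so n = 7; the polynomial solution is H_7(x).
With y = sum_k a_k x^k, matching x^k gives (k+2)(k+1) a_{k+2} = 2(k - n) a_k = 2(k - 7) a_k. The right side vanishes at k = 7, so the series with the parity of 7 terminates at degree 7.
Standard normalization: leading coefficient of H_n is 2^n, so a_7 = 2^7 = 128. Work downward with a_k = (k+1)(k+2) a_{k+2} / (2(k - n)):
  a_5 = (6)(7)(128) / (2(5 - 7)) = 5376/(-4) = -1344
  a_3 = (4)(5)(-1344) / (2(3 - 7)) = -26880/(-8) = 3360
  a_1 = (2)(3)(3360) / (2(1 - 7)) = 20160/(-12) = -1680
Hence H_7(x) = 128 x^7 - 1344 x^5 + 3360 x^3 - 1680 x.

H_7(x); series = 128 x^7 - 1344 x^5 + 3360 x^3 - 1680 x


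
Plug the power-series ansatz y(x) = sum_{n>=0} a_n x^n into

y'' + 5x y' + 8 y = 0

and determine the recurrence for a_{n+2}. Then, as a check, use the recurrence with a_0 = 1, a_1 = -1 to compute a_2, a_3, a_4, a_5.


Substitute y = sum_n a_n x^n.
y''(x) has coefficient (n+2)(n+1) a_{n+2} at x^n;
5 x y'(x) has coefficient 5 n a_n at x^n (shift);
8 y(x) has coefficient 8 a_n at x^n.
Matching x^n: (n+2)(n+1) a_{n+2} + (5n + 8) a_n = 0.
Thus a_{n+2} = (-5n - 8) / ((n+1)(n+2)) * a_n.

Check with a_0 = 1, a_1 = -1 (apply the recurrence for n = 0, 1, 2, 3): a_0 = 1, a_1 = -1, a_2 = -4, a_3 = 13/6, a_4 = 6, a_5 = -299/120.

a_(n+2) = (-5n - 8) / ((n+1)(n+2)) * a_n; check: a_0 = 1, a_1 = -1, a_2 = -4, a_3 = 13/6, a_4 = 6, a_5 = -299/120


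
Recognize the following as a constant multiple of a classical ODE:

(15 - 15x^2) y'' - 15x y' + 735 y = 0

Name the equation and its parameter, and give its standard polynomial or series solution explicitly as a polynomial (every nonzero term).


All three coefficients share the factor 15; dividing through by 15 gives  (1 - x^2) y'' - x y' + 49 y = 0.
This matches the Chebyshev equation (1 - x^2) y'' - x y' + n^2 y = 0 (note the -x y' term, not -2x y') with n^2 = 49, so n = 7; the polynomial solution is T_7(x).
With y = sum_k a_k x^k, matching x^k gives (k+2)(k+1) a_{k+2} = (k^2 - n^2) a_k = (k - 7)(k + 7) a_k. The right side vanishes at k = 7, so the series with the parity of 7 terminates at degree 7.
Standard normalization: leading coefficient of T_n is 2^(n-1), so a_7 = 2^6 = 64. Work downward with a_k = (k+1)(k+2) a_{k+2} / ((k - 7)(k + 7)):
  a_5 = (6)(7)(64) / ((5 - 7)(5 + 7)) = 2688/(-24) = -112
  a_3 = (4)(5)(-112) / ((3 - 7)(3 + 7)) = -2240/(-40) = 56
  a_1 = (2)(3)(56) / ((1 - 7)(1 + 7)) = 336/(-48) = -7
Hence T_7(x) = 64 x^7 - 112 x^5 + 56 x^3 - 7 x.

T_7(x); series = 64 x^7 - 112 x^5 + 56 x^3 - 7 x


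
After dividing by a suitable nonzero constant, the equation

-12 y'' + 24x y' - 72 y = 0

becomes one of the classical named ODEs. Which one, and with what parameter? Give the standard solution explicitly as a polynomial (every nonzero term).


All three coefficients share the factor -12; dividing through by -12 gives  y'' - 2x y' + 6 y = 0.
This matches the Hermite equation y'' - 2x y' + 2n y = 0 with 2n = 6, so n = 3; the polynomial solution is H_3(x).
With y = sum_k a_k x^k, matching x^k gives (k+2)(k+1) a_{k+2} = 2(k - n) a_k = 2(k - 3) a_k. The right side vanishes at k = 3, so the series with the parity of 3 terminates at degree 3.
Standard normalization: leading coefficient of H_n is 2^n, so a_3 = 2^3 = 8. Work downward with a_k = (k+1)(k+2) a_{k+2} / (2(k - n)):
  a_1 = (2)(3)(8) / (2(1 - 3)) = 48/(-4) = -12
Hence H_3(x) = 8 x^3 - 12 x.

H_3(x); series = 8 x^3 - 12 x


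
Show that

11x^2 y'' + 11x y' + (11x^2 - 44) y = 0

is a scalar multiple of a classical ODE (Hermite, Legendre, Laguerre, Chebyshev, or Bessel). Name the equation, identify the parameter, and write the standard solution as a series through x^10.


All three coefficients share the factor 11; dividing through by 11 gives  x^2 y'' + x y' + (x^2 - 4) y = 0.
This matches the Bessel equation x^2 y'' + x y' + (x^2 - nu^2) y = 0 with nu^2 = 4, so nu = 2; the solution bounded at x = 0 is J_2(x).
Frobenius at x = 0: indicial roots ±nu; for r = nu the recurrence k(k + 2nu) c_k = -c_{k-2} gives the standard series J_nu(x) = sum_{k>=0} (-1)^k / (k! (k+nu)!) (x/2)^(2k+nu). Evaluate the first 5 terms:
  k = 0: (-1)^0 / (0! * 2! * 2^2) x^2 = 1/(1*2*4) x^2 = (1/8) x^2
  k = 1: (-1)^1 / (1! * 3! * 2^4) x^4 = -1/(1*6*16) x^4 = (-1/96) x^4
  k = 2: (-1)^2 / (2! * 4! * 2^6) x^6 = 1/(2*24*64) x^6 = (1/3072) x^6
  k = 3: (-1)^3 / (3! * 5! * 2^8) x^8 = -1/(6*120*256) x^8 = (-1/184320) x^8
  k = 4: (-1)^4 / (4! * 6! * 2^10) x^10 = 1/(24*720*1024) x^10 = (1/17694720) x^10
Hence J_2(x) = x^10/17694720 - x^8/184320 + x^6/3072 - x^4/96 + x^2/8 + ....

J_2(x); series = x^10/17694720 - x^8/184320 + x^6/3072 - x^4/96 + x^2/8


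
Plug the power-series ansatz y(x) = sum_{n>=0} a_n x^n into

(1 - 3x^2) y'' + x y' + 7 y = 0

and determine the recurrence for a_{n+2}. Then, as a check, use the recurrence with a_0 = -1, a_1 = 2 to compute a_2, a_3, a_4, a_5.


Substitute y = sum_n a_n x^n.
(1 - 3 x^2) y'' contributes (n+2)(n+1) a_{n+2} - 3 n(n-1) a_n at x^n.
x y'(x) contributes n a_n at x^n.
7 y(x) contributes 7 a_n at x^n.
Matching x^n: (n+2)(n+1) a_{n+2} + (-3 n(n-1) + n + 7) a_n = 0.
Thus a_{n+2} = (3 n(n-1) - n - 7) / ((n+1)(n+2)) * a_n.

Check with a_0 = -1, a_1 = 2 (apply the recurrence for n = 0, 1, 2, 3): a_0 = -1, a_1 = 2, a_2 = 7/2, a_3 = -8/3, a_4 = -7/8, a_5 = -16/15.

a_(n+2) = (3 n(n-1) - n - 7) / ((n+1)(n+2)) * a_n; check: a_0 = -1, a_1 = 2, a_2 = 7/2, a_3 = -8/3, a_4 = -7/8, a_5 = -16/15
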